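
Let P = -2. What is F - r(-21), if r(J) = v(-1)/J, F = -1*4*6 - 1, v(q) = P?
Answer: -527/21 ≈ -25.095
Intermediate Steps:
v(q) = -2
F = -25 (F = -4*6 - 1 = -24 - 1 = -25)
r(J) = -2/J
F - r(-21) = -25 - (-2)/(-21) = -25 - (-2)*(-1)/21 = -25 - 1*2/21 = -25 - 2/21 = -527/21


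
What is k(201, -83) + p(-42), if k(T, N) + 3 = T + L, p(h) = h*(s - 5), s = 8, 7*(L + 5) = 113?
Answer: 582/7 ≈ 83.143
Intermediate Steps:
L = 78/7 (L = -5 + (⅐)*113 = -5 + 113/7 = 78/7 ≈ 11.143)
p(h) = 3*h (p(h) = h*(8 - 5) = h*3 = 3*h)
k(T, N) = 57/7 + T (k(T, N) = -3 + (T + 78/7) = -3 + (78/7 + T) = 57/7 + T)
k(201, -83) + p(-42) = (57/7 + 201) + 3*(-42) = 1464/7 - 126 = 582/7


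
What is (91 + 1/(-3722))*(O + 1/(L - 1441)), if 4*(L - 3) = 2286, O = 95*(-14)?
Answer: -390334612646/3225113 ≈ -1.2103e+5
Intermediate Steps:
O = -1330
L = 1149/2 (L = 3 + (1/4)*2286 = 3 + 1143/2 = 1149/2 ≈ 574.50)
(91 + 1/(-3722))*(O + 1/(L - 1441)) = (91 + 1/(-3722))*(-1330 + 1/(1149/2 - 1441)) = (91 - 1/3722)*(-1330 + 1/(-1733/2)) = 338701*(-1330 - 2/1733)/3722 = (338701/3722)*(-2304892/1733) = -390334612646/3225113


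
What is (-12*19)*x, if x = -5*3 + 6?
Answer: 2052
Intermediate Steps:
x = -9 (x = -15 + 6 = -9)
(-12*19)*x = -12*19*(-9) = -228*(-9) = 2052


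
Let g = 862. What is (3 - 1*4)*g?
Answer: -862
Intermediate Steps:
(3 - 1*4)*g = (3 - 1*4)*862 = (3 - 4)*862 = -1*862 = -862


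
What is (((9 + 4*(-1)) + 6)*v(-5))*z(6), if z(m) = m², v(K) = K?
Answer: -1980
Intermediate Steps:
(((9 + 4*(-1)) + 6)*v(-5))*z(6) = (((9 + 4*(-1)) + 6)*(-5))*6² = (((9 - 4) + 6)*(-5))*36 = ((5 + 6)*(-5))*36 = (11*(-5))*36 = -55*36 = -1980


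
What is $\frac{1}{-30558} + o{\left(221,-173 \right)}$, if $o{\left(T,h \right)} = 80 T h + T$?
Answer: $- \frac{93459167803}{30558} \approx -3.0584 \cdot 10^{6}$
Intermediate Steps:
$o{\left(T,h \right)} = T + 80 T h$ ($o{\left(T,h \right)} = 80 T h + T = T + 80 T h$)
$\frac{1}{-30558} + o{\left(221,-173 \right)} = \frac{1}{-30558} + 221 \left(1 + 80 \left(-173\right)\right) = - \frac{1}{30558} + 221 \left(1 - 13840\right) = - \frac{1}{30558} + 221 \left(-13839\right) = - \frac{1}{30558} - 3058419 = - \frac{93459167803}{30558}$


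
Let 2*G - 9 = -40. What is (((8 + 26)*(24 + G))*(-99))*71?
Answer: -2031381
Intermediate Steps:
G = -31/2 (G = 9/2 + (½)*(-40) = 9/2 - 20 = -31/2 ≈ -15.500)
(((8 + 26)*(24 + G))*(-99))*71 = (((8 + 26)*(24 - 31/2))*(-99))*71 = ((34*(17/2))*(-99))*71 = (289*(-99))*71 = -28611*71 = -2031381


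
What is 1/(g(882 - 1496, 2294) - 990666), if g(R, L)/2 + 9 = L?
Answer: -1/986096 ≈ -1.0141e-6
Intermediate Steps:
g(R, L) = -18 + 2*L
1/(g(882 - 1496, 2294) - 990666) = 1/((-18 + 2*2294) - 990666) = 1/((-18 + 4588) - 990666) = 1/(4570 - 990666) = 1/(-986096) = -1/986096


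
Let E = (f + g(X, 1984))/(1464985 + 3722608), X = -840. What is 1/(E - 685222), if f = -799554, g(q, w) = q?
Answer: -5187593/3554653651040 ≈ -1.4594e-6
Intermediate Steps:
E = -800394/5187593 (E = (-799554 - 840)/(1464985 + 3722608) = -800394/5187593 ≈ -0.15429)
1/(E - 685222) = 1/(-800394/5187593 - 685222) = 1/(-3554653651040/5187593) = -5187593/3554653651040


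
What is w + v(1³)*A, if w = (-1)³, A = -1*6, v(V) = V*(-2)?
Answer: 11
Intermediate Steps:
v(V) = -2*V
A = -6
w = -1
w + v(1³)*A = -1 - 2*1³*(-6) = -1 - 2*1*(-6) = -1 - 2*(-6) = -1 + 12 = 11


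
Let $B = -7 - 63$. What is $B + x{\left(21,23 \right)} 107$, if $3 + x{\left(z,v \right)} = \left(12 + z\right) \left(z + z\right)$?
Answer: $147911$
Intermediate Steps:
$B = -70$ ($B = -7 - 63 = -70$)
$x{\left(z,v \right)} = -3 + 2 z \left(12 + z\right)$ ($x{\left(z,v \right)} = -3 + \left(12 + z\right) \left(z + z\right) = -3 + \left(12 + z\right) 2 z = -3 + 2 z \left(12 + z\right)$)
$B + x{\left(21,23 \right)} 107 = -70 + \left(-3 + 2 \cdot 21^{2} + 24 \cdot 21\right) 107 = -70 + \left(-3 + 2 \cdot 441 + 504\right) 107 = -70 + \left(-3 + 882 + 504\right) 107 = -70 + 1383 \cdot 107 = -70 + 147981 = 147911$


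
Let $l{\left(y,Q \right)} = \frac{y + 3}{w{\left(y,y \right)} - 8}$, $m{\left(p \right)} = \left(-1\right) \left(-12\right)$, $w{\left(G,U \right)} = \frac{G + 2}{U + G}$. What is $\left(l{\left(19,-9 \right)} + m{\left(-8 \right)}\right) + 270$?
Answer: $\frac{78970}{283} \approx 279.05$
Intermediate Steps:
$w{\left(G,U \right)} = \frac{2 + G}{G + U}$
$m{\left(p \right)} = 12$
$l{\left(y,Q \right)} = \frac{3 + y}{-8 + \frac{2 + y}{2 y}}$ ($l{\left(y,Q \right)} = \frac{y + 3}{\frac{2 + y}{y + y} - 8} = \frac{3 + y}{\frac{2 + y}{2 y} - 8} = \frac{3 + y}{-8 + \frac{2 + y}{2 y}}$)
$\left(l{\left(19,-9 \right)} + m{\left(-8 \right)}\right) + 270 = \left(2 \cdot 19 \frac{1}{2 - 285} \left(3 + 19\right) + 12\right) + 270 = \left(2 \cdot 19 \frac{1}{2 - 285} \cdot 22 + 12\right) + 270 = \left(2 \cdot 19 \frac{1}{-283} \cdot 22 + 12\right) + 270 = \left(2 \cdot 19 \left(- \frac{1}{283}\right) 22 + 12\right) + 270 = \left(- \frac{836}{283} + 12\right) + 270 = \frac{2560}{283} + 270 = \frac{78970}{283}$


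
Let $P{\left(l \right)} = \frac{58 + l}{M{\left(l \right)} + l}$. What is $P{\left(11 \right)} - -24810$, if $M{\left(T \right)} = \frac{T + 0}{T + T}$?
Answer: $24816$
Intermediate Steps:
$M{\left(T \right)} = \frac{1}{2}$ ($M{\left(T \right)} = \frac{T}{2 T} = T \frac{1}{2 T} = \frac{1}{2}$)
$P{\left(l \right)} = \frac{58 + l}{\frac{1}{2} + l}$
$P{\left(11 \right)} - -24810 = \frac{2 \left(58 + 11\right)}{1 + 2 \cdot 11} - -24810 = 2 \frac{1}{1 + 22} \cdot 69 + 24810 = 2 \cdot \frac{1}{23} \cdot 69 + 24810 = 6 + 24810 = 24816$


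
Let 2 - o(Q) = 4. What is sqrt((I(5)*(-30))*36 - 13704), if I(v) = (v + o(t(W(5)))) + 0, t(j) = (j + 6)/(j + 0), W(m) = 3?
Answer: 4*I*sqrt(1059) ≈ 130.17*I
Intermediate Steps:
t(j) = (6 + j)/j
o(Q) = -2 (o(Q) = 2 - 1*4 = 2 - 4 = -2)
I(v) = -2 + v (I(v) = (v - 2) + 0 = (-2 + v) + 0 = -2 + v)
sqrt((I(5)*(-30))*36 - 13704) = sqrt(((-2 + 5)*(-30))*36 - 13704) = sqrt((3*(-30))*36 - 13704) = sqrt(-90*36 - 13704) = sqrt(-3240 - 13704) = sqrt(-16944) = 4*I*sqrt(1059)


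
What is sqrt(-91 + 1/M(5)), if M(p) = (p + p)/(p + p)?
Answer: 3*I*sqrt(10) ≈ 9.4868*I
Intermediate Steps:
M(p) = 1 (M(p) = (2*p)/((2*p)) = (2*p)*(1/(2*p)) = 1)
sqrt(-91 + 1/M(5)) = sqrt(-91 + 1/1) = sqrt(-91 + 1) = sqrt(-90) = 3*I*sqrt(10)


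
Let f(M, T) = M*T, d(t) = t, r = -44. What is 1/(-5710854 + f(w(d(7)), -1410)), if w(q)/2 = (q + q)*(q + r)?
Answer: -1/4250094 ≈ -2.3529e-7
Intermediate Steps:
w(q) = 4*q*(-44 + q) (w(q) = 2*((q + q)*(q - 44)) = 2*((2*q)*(-44 + q)) = 2*(2*q*(-44 + q)) = 4*q*(-44 + q))
1/(-5710854 + f(w(d(7)), -1410)) = 1/(-5710854 + (4*7*(-44 + 7))*(-1410)) = 1/(-5710854 + (4*7*(-37))*(-1410)) = 1/(-5710854 - 1036*(-1410)) = 1/(-5710854 + 1460760) = 1/(-4250094) = -1/4250094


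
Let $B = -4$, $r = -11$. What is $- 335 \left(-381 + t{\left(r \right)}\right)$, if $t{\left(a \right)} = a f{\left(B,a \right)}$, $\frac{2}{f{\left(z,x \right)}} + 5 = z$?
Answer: $\frac{1141345}{9} \approx 1.2682 \cdot 10^{5}$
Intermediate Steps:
$f{\left(z,x \right)} = \frac{2}{-5 + z}$
$t{\left(a \right)} = - \frac{2 a}{9}$ ($t{\left(a \right)} = a \frac{2}{-5 - 4} = a \frac{2}{-9} = a 2 \left(- \frac{1}{9}\right) = a \left(- \frac{2}{9}\right) = - \frac{2 a}{9}$)
$- 335 \left(-381 + t{\left(r \right)}\right) = - 335 \left(-381 - - \frac{22}{9}\right) = - 335 \left(-381 + \frac{22}{9}\right) = \left(-335\right) \left(- \frac{3407}{9}\right) = \frac{1141345}{9}$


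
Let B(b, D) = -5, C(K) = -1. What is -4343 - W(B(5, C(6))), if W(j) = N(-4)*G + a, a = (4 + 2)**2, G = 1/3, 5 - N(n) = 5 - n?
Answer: -13133/3 ≈ -4377.7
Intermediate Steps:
N(n) = n (N(n) = 5 - (5 - n) = 5 + (-5 + n) = n)
G = 1/3 ≈ 0.33333
a = 36 (a = 6**2 = 36)
W(j) = 104/3 (W(j) = -4*1/3 + 36 = -4/3 + 36 = 104/3)
-4343 - W(B(5, C(6))) = -4343 - 1*104/3 = -4343 - 104/3 = -13133/3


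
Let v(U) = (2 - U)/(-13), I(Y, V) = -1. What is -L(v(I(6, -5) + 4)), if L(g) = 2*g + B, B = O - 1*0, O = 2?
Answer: -28/13 ≈ -2.1538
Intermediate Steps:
B = 2 (B = 2 - 1*0 = 2 + 0 = 2)
v(U) = -2/13 + U/13 (v(U) = (2 - U)*(-1/13) = -2/13 + U/13)
L(g) = 2 + 2*g (L(g) = 2*g + 2 = 2 + 2*g)
-L(v(I(6, -5) + 4)) = -(2 + 2*(-2/13 + (-1 + 4)/13)) = -(2 + 2*(-2/13 + (1/13)*3)) = -(2 + 2*(-2/13 + 3/13)) = -(2 + 2*(1/13)) = -(2 + 2/13) = -1*28/13 = -28/13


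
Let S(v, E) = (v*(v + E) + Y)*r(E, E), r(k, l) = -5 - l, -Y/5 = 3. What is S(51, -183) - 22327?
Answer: -1223293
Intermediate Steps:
Y = -15 (Y = -5*3 = -15)
S(v, E) = (-15 + v*(E + v))*(-5 - E) (S(v, E) = (v*(v + E) - 15)*(-5 - E) = (v*(E + v) - 15)*(-5 - E) = (-15 + v*(E + v))*(-5 - E))
S(51, -183) - 22327 = -(5 - 183)*(-15 + 51² - 183*51) - 22327 = -1*(-178)*(-15 + 2601 - 9333) - 22327 = -1*(-178)*(-6747) - 22327 = -1200966 - 22327 = -1223293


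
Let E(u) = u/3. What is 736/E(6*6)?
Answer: 184/3 ≈ 61.333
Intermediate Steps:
E(u) = u/3 (E(u) = u*(1/3) = u/3)
736/E(6*6) = 736/(((6*6)/3)) = 736/(((1/3)*36)) = 736/12 = 736*(1/12) = 184/3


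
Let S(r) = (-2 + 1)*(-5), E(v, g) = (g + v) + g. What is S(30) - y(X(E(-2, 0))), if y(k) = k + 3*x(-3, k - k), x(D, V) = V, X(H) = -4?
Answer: 9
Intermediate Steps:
E(v, g) = v + 2*g
y(k) = k (y(k) = k + 3*(k - k) = k + 3*0 = k + 0 = k)
S(r) = 5 (S(r) = -1*(-5) = 5)
S(30) - y(X(E(-2, 0))) = 5 - 1*(-4) = 5 + 4 = 9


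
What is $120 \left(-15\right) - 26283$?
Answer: $-28083$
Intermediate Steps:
$120 \left(-15\right) - 26283 = -1800 - 26283 = -28083$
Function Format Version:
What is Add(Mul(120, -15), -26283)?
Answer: -28083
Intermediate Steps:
Add(Mul(120, -15), -26283) = Add(-1800, -26283) = -28083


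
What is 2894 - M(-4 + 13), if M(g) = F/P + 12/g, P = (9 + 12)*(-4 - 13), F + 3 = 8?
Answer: 344229/119 ≈ 2892.7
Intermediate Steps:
F = 5 (F = -3 + 8 = 5)
P = -357 (P = 21*(-17) = -357)
M(g) = -5/357 + 12/g (M(g) = 5/(-357) + 12/g = 5*(-1/357) + 12/g = -5/357 + 12/g)
2894 - M(-4 + 13) = 2894 - (-5/357 + 12/(-4 + 13)) = 2894 - (-5/357 + 12/9) = 2894 - (-5/357 + 12*(⅑)) = 2894 - (-5/357 + 4/3) = 2894 - 1*157/119 = 2894 - 157/119 = 344229/119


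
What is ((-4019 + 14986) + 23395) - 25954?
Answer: 8408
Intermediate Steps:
((-4019 + 14986) + 23395) - 25954 = (10967 + 23395) - 25954 = 34362 - 25954 = 8408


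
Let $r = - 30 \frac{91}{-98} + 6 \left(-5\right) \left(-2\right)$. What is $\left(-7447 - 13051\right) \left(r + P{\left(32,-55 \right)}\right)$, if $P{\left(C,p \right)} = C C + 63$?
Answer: $- \frac{168575552}{7} \approx -2.4082 \cdot 10^{7}$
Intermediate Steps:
$P{\left(C,p \right)} = 63 + C^{2}$ ($P{\left(C,p \right)} = C^{2} + 63 = 63 + C^{2}$)
$r = \frac{615}{7}$ ($r = - 30 \cdot 91 \left(- \frac{1}{98}\right) - -60 = \left(-30\right) \left(- \frac{13}{14}\right) + 60 = \frac{195}{7} + 60 = \frac{615}{7} \approx 87.857$)
$\left(-7447 - 13051\right) \left(r + P{\left(32,-55 \right)}\right) = \left(-7447 - 13051\right) \left(\frac{615}{7} + \left(63 + 32^{2}\right)\right) = - 20498 \left(\frac{615}{7} + \left(63 + 1024\right)\right) = - 20498 \left(\frac{615}{7} + 1087\right) = \left(-20498\right) \frac{8224}{7} = - \frac{168575552}{7}$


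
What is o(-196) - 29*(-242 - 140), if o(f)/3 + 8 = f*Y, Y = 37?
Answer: -10702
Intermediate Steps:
o(f) = -24 + 111*f (o(f) = -24 + 3*(f*37) = -24 + 3*(37*f) = -24 + 111*f)
o(-196) - 29*(-242 - 140) = (-24 + 111*(-196)) - 29*(-242 - 140) = (-24 - 21756) - 29*(-382) = -21780 - 1*(-11078) = -21780 + 11078 = -10702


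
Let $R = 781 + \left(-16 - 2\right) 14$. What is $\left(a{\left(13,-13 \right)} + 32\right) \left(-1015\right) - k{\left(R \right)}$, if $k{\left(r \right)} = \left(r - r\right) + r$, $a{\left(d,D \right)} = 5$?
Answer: $-38084$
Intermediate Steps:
$R = 529$ ($R = 781 - 252 = 529$)
$k{\left(r \right)} = r$ ($k{\left(r \right)} = 0 + r = r$)
$\left(a{\left(13,-13 \right)} + 32\right) \left(-1015\right) - k{\left(R \right)} = \left(5 + 32\right) \left(-1015\right) - 529 = 37 \left(-1015\right) - 529 = -37555 - 529 = -38084$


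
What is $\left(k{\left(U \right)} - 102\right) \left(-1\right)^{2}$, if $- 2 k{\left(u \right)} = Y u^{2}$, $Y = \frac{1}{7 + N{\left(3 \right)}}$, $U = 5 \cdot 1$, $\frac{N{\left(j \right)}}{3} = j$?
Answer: $- \frac{3289}{32} \approx -102.78$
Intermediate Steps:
$N{\left(j \right)} = 3 j$
$U = 5$
$Y = \frac{1}{16}$ ($Y = \frac{1}{7 + 3 \cdot 3} = \frac{1}{7 + 9} = \frac{1}{16} \approx 0.0625$)
$k{\left(u \right)} = - \frac{u^{2}}{32}$ ($k{\left(u \right)} = - \frac{\frac{1}{16} u^{2}}{2} = - \frac{u^{2}}{32}$)
$\left(k{\left(U \right)} - 102\right) \left(-1\right)^{2} = \left(- \frac{5^{2}}{32} - 102\right) \left(-1\right)^{2} = \left(\left(- \frac{1}{32}\right) 25 - 102\right) 1 = \left(- \frac{25}{32} - 102\right) 1 = \left(- \frac{3289}{32}\right) 1 = - \frac{3289}{32}$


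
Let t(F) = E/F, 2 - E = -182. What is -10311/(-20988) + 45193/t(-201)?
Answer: -15887395855/321816 ≈ -49368.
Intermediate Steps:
E = 184 (E = 2 - 1*(-182) = 2 + 182 = 184)
t(F) = 184/F
-10311/(-20988) + 45193/t(-201) = -10311/(-20988) + 45193/((184/(-201))) = -10311*(-1/20988) + 45193/((184*(-1/201))) = 3437/6996 + 45193/(-184/201) = 3437/6996 + 45193*(-201/184) = 3437/6996 - 9083793/184 = -15887395855/321816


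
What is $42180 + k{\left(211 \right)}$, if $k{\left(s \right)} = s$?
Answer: $42391$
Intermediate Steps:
$42180 + k{\left(211 \right)} = 42180 + 211 = 42391$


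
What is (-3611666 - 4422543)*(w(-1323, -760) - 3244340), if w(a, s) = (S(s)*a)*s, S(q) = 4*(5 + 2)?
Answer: -200124915401900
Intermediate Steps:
S(q) = 28 (S(q) = 4*7 = 28)
w(a, s) = 28*a*s (w(a, s) = (28*a)*s = 28*a*s)
(-3611666 - 4422543)*(w(-1323, -760) - 3244340) = (-3611666 - 4422543)*(28*(-1323)*(-760) - 3244340) = -8034209*(28153440 - 3244340) = -8034209*24909100 = -200124915401900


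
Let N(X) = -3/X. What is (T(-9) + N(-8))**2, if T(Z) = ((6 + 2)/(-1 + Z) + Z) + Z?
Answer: 543169/1600 ≈ 339.48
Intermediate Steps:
T(Z) = 2*Z + 8/(-1 + Z) (T(Z) = (8/(-1 + Z) + Z) + Z = (Z + 8/(-1 + Z)) + Z = 2*Z + 8/(-1 + Z))
(T(-9) + N(-8))**2 = (2*(4 + (-9)**2 - 1*(-9))/(-1 - 9) - 3/(-8))**2 = (2*(4 + 81 + 9)/(-10) - 3*(-1/8))**2 = (2*(-1/10)*94 + 3/8)**2 = (-94/5 + 3/8)**2 = (-737/40)**2 = 543169/1600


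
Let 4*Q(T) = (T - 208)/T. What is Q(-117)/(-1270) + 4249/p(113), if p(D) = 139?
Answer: 38852161/1271016 ≈ 30.568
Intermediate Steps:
Q(T) = (-208 + T)/(4*T) (Q(T) = ((T - 208)/T)/4 = ((-208 + T)/T)/4 = (-208 + T)/(4*T))
Q(-117)/(-1270) + 4249/p(113) = ((¼)*(-208 - 117)/(-117))/(-1270) + 4249/139 = ((¼)*(-1/117)*(-325))*(-1/1270) + 4249*(1/139) = (25/36)*(-1/1270) + 4249/139 = -5/9144 + 4249/139 = 38852161/1271016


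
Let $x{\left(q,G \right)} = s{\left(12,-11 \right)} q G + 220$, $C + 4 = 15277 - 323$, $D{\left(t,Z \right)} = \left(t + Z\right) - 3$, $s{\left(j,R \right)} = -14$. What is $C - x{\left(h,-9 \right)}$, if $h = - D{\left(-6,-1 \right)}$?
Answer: $13470$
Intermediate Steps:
$D{\left(t,Z \right)} = -3 + Z + t$ ($D{\left(t,Z \right)} = \left(Z + t\right) - 3 = -3 + Z + t$)
$C = 14950$ ($C = -4 + \left(15277 - 323\right) = -4 + 14954 = 14950$)
$h = 10$ ($h = - (-3 - 1 - 6) = \left(-1\right) \left(-10\right) = 10$)
$x{\left(q,G \right)} = 220 - 14 G q$ ($x{\left(q,G \right)} = - 14 q G + 220 = - 14 G q + 220 = 220 - 14 G q$)
$C - x{\left(h,-9 \right)} = 14950 - \left(220 - \left(-126\right) 10\right) = 14950 - \left(220 + 1260\right) = 14950 - 1480 = 13470$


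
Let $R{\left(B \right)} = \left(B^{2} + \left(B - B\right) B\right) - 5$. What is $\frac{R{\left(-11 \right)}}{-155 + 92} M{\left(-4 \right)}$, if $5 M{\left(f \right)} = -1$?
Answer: $\frac{116}{315} \approx 0.36825$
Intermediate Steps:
$R{\left(B \right)} = -5 + B^{2}$ ($R{\left(B \right)} = \left(B^{2} + 0 B\right) - 5 = \left(B^{2} + 0\right) - 5 = B^{2} - 5 = -5 + B^{2}$)
$M{\left(f \right)} = - \frac{1}{5}$ ($M{\left(f \right)} = \frac{1}{5} \left(-1\right) = - \frac{1}{5}$)
$\frac{R{\left(-11 \right)}}{-155 + 92} M{\left(-4 \right)} = \frac{-5 + \left(-11\right)^{2}}{-155 + 92} \left(- \frac{1}{5}\right) = \frac{-5 + 121}{-63} \left(- \frac{1}{5}\right) = \left(- \frac{1}{63}\right) 116 \left(- \frac{1}{5}\right) = \left(- \frac{116}{63}\right) \left(- \frac{1}{5}\right) = \frac{116}{315}$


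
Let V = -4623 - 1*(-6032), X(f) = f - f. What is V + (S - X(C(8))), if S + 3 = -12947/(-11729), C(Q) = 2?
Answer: 16503921/11729 ≈ 1407.1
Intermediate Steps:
X(f) = 0
S = -22240/11729 (S = -3 - 12947/(-11729) = -3 - 12947*(-1/11729) = -3 + 12947/11729 = -22240/11729 ≈ -1.8962)
V = 1409 (V = -4623 + 6032 = 1409)
V + (S - X(C(8))) = 1409 + (-22240/11729 - 1*0) = 1409 + (-22240/11729 + 0) = 1409 - 22240/11729 = 16503921/11729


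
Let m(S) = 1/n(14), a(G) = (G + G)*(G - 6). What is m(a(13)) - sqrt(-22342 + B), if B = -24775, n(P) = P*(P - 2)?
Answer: 1/168 - I*sqrt(47117) ≈ 0.0059524 - 217.06*I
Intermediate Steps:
a(G) = 2*G*(-6 + G) (a(G) = (2*G)*(-6 + G) = 2*G*(-6 + G))
n(P) = P*(-2 + P)
m(S) = 1/168 (m(S) = 1/(14*(-2 + 14)) = 1/(14*12) = 1/168)
m(a(13)) - sqrt(-22342 + B) = 1/168 - sqrt(-22342 - 24775) = 1/168 - sqrt(-47117) = 1/168 - I*sqrt(47117)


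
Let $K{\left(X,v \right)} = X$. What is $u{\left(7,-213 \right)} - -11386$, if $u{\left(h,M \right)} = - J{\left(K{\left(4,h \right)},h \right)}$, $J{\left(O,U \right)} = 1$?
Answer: $11385$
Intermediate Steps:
$u{\left(h,M \right)} = -1$ ($u{\left(h,M \right)} = \left(-1\right) 1 = -1$)
$u{\left(7,-213 \right)} - -11386 = -1 - -11386 = -1 + 11386 = 11385$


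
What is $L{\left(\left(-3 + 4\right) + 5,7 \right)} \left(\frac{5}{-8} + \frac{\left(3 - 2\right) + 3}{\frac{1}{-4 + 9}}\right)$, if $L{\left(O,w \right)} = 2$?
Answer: $\frac{155}{4} \approx 38.75$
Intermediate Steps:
$L{\left(\left(-3 + 4\right) + 5,7 \right)} \left(\frac{5}{-8} + \frac{\left(3 - 2\right) + 3}{\frac{1}{-4 + 9}}\right) = 2 \left(\frac{5}{-8} + \frac{\left(3 - 2\right) + 3}{\frac{1}{-4 + 9}}\right) = 2 \left(5 \left(- \frac{1}{8}\right) + \frac{1 + 3}{\frac{1}{5}}\right) = 2 \left(- \frac{5}{8} + 4 \frac{1}{\frac{1}{5}}\right) = 2 \left(- \frac{5}{8} + 4 \cdot 5\right) = 2 \left(- \frac{5}{8} + 20\right) = 2 \cdot \frac{155}{8} = \frac{155}{4}$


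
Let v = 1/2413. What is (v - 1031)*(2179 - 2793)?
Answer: 1527510428/2413 ≈ 6.3303e+5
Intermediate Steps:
v = 1/2413 ≈ 0.00041442
(v - 1031)*(2179 - 2793) = (1/2413 - 1031)*(2179 - 2793) = -2487802/2413*(-614) = 1527510428/2413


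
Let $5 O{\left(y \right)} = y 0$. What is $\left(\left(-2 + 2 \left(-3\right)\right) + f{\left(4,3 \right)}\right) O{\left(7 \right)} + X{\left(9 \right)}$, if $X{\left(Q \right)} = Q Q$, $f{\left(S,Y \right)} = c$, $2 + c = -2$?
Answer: $81$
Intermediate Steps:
$c = -4$ ($c = -2 - 2 = -4$)
$O{\left(y \right)} = 0$ ($O{\left(y \right)} = \frac{y 0}{5} = \frac{1}{5} \cdot 0 = 0$)
$f{\left(S,Y \right)} = -4$
$X{\left(Q \right)} = Q^{2}$
$\left(\left(-2 + 2 \left(-3\right)\right) + f{\left(4,3 \right)}\right) O{\left(7 \right)} + X{\left(9 \right)} = \left(\left(-2 + 2 \left(-3\right)\right) - 4\right) 0 + 9^{2} = \left(\left(-2 - 6\right) - 4\right) 0 + 81 = \left(-8 - 4\right) 0 + 81 = \left(-12\right) 0 + 81 = 0 + 81 = 81$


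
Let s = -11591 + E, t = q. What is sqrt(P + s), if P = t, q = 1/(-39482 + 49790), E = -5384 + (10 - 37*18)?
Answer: I*sqrt(468344874219)/5154 ≈ 132.78*I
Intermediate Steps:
E = -6040 (E = -5384 + (10 - 666) = -5384 - 656 = -6040)
q = 1/10308 ≈ 9.7012e-5
t = 1/10308 ≈ 9.7012e-5
P = 1/10308 ≈ 9.7012e-5
s = -17631 (s = -11591 - 6040 = -17631)
sqrt(P + s) = sqrt(1/10308 - 17631) = sqrt(-181740347/10308) = I*sqrt(468344874219)/5154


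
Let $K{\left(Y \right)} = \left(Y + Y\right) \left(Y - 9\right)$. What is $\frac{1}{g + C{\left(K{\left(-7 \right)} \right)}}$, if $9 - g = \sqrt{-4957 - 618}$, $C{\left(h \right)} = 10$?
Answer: $\frac{19}{5936} + \frac{5 i \sqrt{223}}{5936} \approx 0.0032008 + 0.012578 i$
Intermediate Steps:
$K{\left(Y \right)} = 2 Y \left(-9 + Y\right)$
$g = 9 - 5 i \sqrt{223}$ ($g = 9 - \sqrt{-4957 - 618} = 9 - \sqrt{-5575} = 9 - 5 i \sqrt{223} \approx 9.0 - 74.666 i$)
$\frac{1}{g + C{\left(K{\left(-7 \right)} \right)}} = \frac{1}{\left(9 - 5 i \sqrt{223}\right) + 10} = \frac{1}{19 - 5 i \sqrt{223}}$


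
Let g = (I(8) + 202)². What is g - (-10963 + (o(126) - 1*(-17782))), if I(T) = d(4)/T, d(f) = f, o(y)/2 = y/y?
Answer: 136741/4 ≈ 34185.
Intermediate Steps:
o(y) = 2 (o(y) = 2*(y/y) = 2*1 = 2)
I(T) = 4/T
g = 164025/4 (g = (4/8 + 202)² = (4*(⅛) + 202)² = (½ + 202)² = (405/2)² = 164025/4 ≈ 41006.)
g - (-10963 + (o(126) - 1*(-17782))) = 164025/4 - (-10963 + (2 - 1*(-17782))) = 164025/4 - (-10963 + (2 + 17782)) = 164025/4 - (-10963 + 17784) = 164025/4 - 1*6821 = 164025/4 - 6821 = 136741/4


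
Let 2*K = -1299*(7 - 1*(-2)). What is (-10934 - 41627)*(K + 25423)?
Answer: -2058025955/2 ≈ -1.0290e+9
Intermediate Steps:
K = -11691/2 (K = (-1299*(7 - 1*(-2)))/2 = (-1299*(7 + 2))/2 = (-1299*9)/2 = (1/2)*(-11691) = -11691/2 ≈ -5845.5)
(-10934 - 41627)*(K + 25423) = (-10934 - 41627)*(-11691/2 + 25423) = -52561*39155/2 = -2058025955/2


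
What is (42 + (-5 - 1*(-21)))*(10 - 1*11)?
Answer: -58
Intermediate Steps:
(42 + (-5 - 1*(-21)))*(10 - 1*11) = (42 + (-5 + 21))*(10 - 11) = (42 + 16)*(-1) = 58*(-1) = -58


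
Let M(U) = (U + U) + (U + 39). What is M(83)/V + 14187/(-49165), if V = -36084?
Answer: -43840269/147839155 ≈ -0.29654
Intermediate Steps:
M(U) = 39 + 3*U (M(U) = 2*U + (39 + U) = 39 + 3*U)
M(83)/V + 14187/(-49165) = (39 + 3*83)/(-36084) + 14187/(-49165) = (39 + 249)*(-1/36084) + 14187*(-1/49165) = 288*(-1/36084) - 14187/49165 = -24/3007 - 14187/49165 = -43840269/147839155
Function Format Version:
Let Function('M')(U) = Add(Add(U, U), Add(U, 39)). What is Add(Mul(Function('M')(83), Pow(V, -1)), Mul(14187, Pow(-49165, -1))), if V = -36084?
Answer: Rational(-43840269, 147839155) ≈ -0.29654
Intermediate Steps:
Function('M')(U) = Add(39, Mul(3, U)) (Function('M')(U) = Add(Mul(2, U), Add(39, U)) = Add(39, Mul(3, U)))
Add(Mul(Function('M')(83), Pow(V, -1)), Mul(14187, Pow(-49165, -1))) = Add(Mul(Add(39, Mul(3, 83)), Pow(-36084, -1)), Mul(14187, Pow(-49165, -1))) = Add(Mul(Add(39, 249), Rational(-1, 36084)), Mul(14187, Rational(-1, 49165))) = Add(Mul(288, Rational(-1, 36084)), Rational(-14187, 49165)) = Add(Rational(-24, 3007), Rational(-14187, 49165)) = Rational(-43840269, 147839155)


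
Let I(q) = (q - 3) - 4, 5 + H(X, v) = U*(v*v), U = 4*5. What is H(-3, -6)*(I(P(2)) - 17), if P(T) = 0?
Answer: -17160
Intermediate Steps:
U = 20
H(X, v) = -5 + 20*v² (H(X, v) = -5 + 20*(v*v) = -5 + 20*v²)
I(q) = -7 + q (I(q) = (-3 + q) - 4 = -7 + q)
H(-3, -6)*(I(P(2)) - 17) = (-5 + 20*(-6)²)*((-7 + 0) - 17) = (-5 + 20*36)*(-7 - 17) = (-5 + 720)*(-24) = 715*(-24) = -17160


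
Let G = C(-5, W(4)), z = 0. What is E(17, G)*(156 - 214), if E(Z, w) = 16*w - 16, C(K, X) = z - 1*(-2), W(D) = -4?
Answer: -928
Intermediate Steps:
C(K, X) = 2 (C(K, X) = 0 - 1*(-2) = 0 + 2 = 2)
G = 2
E(Z, w) = -16 + 16*w
E(17, G)*(156 - 214) = (-16 + 16*2)*(156 - 214) = (-16 + 32)*(-58) = 16*(-58) = -928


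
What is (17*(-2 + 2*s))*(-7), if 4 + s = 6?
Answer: -238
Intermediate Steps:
s = 2 (s = -4 + 6 = 2)
(17*(-2 + 2*s))*(-7) = (17*(-2 + 2*2))*(-7) = (17*(-2 + 4))*(-7) = (17*2)*(-7) = 34*(-7) = -238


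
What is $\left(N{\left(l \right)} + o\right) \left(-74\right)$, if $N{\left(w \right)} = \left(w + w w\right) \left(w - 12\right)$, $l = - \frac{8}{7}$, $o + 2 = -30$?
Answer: $\frac{866688}{343} \approx 2526.8$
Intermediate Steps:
$o = -32$ ($o = -2 - 30 = -32$)
$l = - \frac{8}{7}$ ($l = \left(-8\right) \frac{1}{7} = - \frac{8}{7} \approx -1.1429$)
$N{\left(w \right)} = \left(-12 + w\right) \left(w + w^{2}\right)$ ($N{\left(w \right)} = \left(w + w^{2}\right) \left(-12 + w\right) = \left(-12 + w\right) \left(w + w^{2}\right)$)
$\left(N{\left(l \right)} + o\right) \left(-74\right) = \left(- \frac{8 \left(-12 + \left(- \frac{8}{7}\right)^{2} - - \frac{88}{7}\right)}{7} - 32\right) \left(-74\right) = \left(- \frac{8 \left(-12 + \frac{64}{49} + \frac{88}{7}\right)}{7} - 32\right) \left(-74\right) = \left(\left(- \frac{8}{7}\right) \frac{92}{49} - 32\right) \left(-74\right) = \left(- \frac{736}{343} - 32\right) \left(-74\right) = \left(- \frac{11712}{343}\right) \left(-74\right) = \frac{866688}{343}$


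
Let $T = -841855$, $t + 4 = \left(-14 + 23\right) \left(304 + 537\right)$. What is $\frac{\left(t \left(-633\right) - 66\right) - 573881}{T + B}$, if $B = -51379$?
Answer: $\frac{2681296}{446617} \approx 6.0036$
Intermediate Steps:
$t = 7565$ ($t = -4 + \left(-14 + 23\right) \left(304 + 537\right) = -4 + 9 \cdot 841 = -4 + 7569 = 7565$)
$\frac{\left(t \left(-633\right) - 66\right) - 573881}{T + B} = \frac{\left(7565 \left(-633\right) - 66\right) - 573881}{-841855 - 51379} = \frac{\left(-4788645 - 66\right) - 573881}{-893234} = \left(-4788711 - 573881\right) \left(- \frac{1}{893234}\right) = \left(-5362592\right) \left(- \frac{1}{893234}\right) = \frac{2681296}{446617}$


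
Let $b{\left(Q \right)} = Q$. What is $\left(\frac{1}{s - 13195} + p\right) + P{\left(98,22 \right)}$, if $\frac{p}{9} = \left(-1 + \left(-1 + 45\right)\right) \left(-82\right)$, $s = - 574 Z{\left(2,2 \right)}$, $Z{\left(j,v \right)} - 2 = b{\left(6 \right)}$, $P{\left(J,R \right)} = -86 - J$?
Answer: $- \frac{567725467}{17787} \approx -31918.0$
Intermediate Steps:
$Z{\left(j,v \right)} = 8$ ($Z{\left(j,v \right)} = 2 + 6 = 8$)
$s = -4592$ ($s = \left(-574\right) 8 = -4592$)
$p = -31734$ ($p = 9 \left(-1 + \left(-1 + 45\right)\right) \left(-82\right) = 9 \left(-1 + 44\right) \left(-82\right) = 9 \cdot 43 \left(-82\right) = 9 \left(-3526\right) = -31734$)
$\left(\frac{1}{s - 13195} + p\right) + P{\left(98,22 \right)} = \left(\frac{1}{-4592 - 13195} - 31734\right) - 184 = \left(\frac{1}{-17787} - 31734\right) - 184 = \left(- \frac{1}{17787} - 31734\right) - 184 = - \frac{564452659}{17787} - 184 = - \frac{567725467}{17787}$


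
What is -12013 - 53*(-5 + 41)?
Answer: -13921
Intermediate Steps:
-12013 - 53*(-5 + 41) = -12013 - 53*36 = -12013 - 1908 = -13921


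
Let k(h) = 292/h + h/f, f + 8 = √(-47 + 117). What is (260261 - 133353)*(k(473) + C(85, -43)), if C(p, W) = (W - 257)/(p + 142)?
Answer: 25752055112272/322113 + 30013742*√70/3 ≈ 1.6365e+8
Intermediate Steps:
f = -8 + √70 (f = -8 + √(-47 + 117) = -8 + √70 ≈ 0.36660)
k(h) = 292/h + h/(-8 + √70)
C(p, W) = (-257 + W)/(142 + p)
(260261 - 133353)*(k(473) + C(85, -43)) = (260261 - 133353)*((292/473 - 1*473/(8 - √70)) + (-257 - 43)/(142 + 85)) = 126908*((292*(1/473) - 473/(8 - √70)) - 300/227) = 126908*((292/473 - 473/(8 - √70)) + (1/227)*(-300)) = 126908*((292/473 - 473/(8 - √70)) - 300/227) = 126908*(-75616/107371 - 473/(8 - √70)) = -9596275328/107371 - 60027484/(8 - √70)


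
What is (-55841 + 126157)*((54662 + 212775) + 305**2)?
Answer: 25346245992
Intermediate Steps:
(-55841 + 126157)*((54662 + 212775) + 305**2) = 70316*(267437 + 93025) = 70316*360462 = 25346245992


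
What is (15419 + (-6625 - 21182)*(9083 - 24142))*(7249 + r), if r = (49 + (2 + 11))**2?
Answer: 4645316127976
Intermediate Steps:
r = 3844 (r = (49 + 13)**2 = 62**2 = 3844)
(15419 + (-6625 - 21182)*(9083 - 24142))*(7249 + r) = (15419 + (-6625 - 21182)*(9083 - 24142))*(7249 + 3844) = (15419 - 27807*(-15059))*11093 = (15419 + 418745613)*11093 = 418761032*11093 = 4645316127976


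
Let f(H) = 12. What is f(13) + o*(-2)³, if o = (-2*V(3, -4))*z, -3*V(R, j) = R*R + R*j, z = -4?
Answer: -52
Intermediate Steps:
V(R, j) = -R²/3 - R*j/3 (V(R, j) = -(R*R + R*j)/3 = -(R² + R*j)/3 = -R²/3 - R*j/3)
o = 8 (o = -(-2)*3*(3 - 4)/3*(-4) = -(-2)*3*(-1)/3*(-4) = -2*1*(-4) = -2*(-4) = 8)
f(13) + o*(-2)³ = 12 + 8*(-2)³ = 12 + 8*(-8) = 12 - 64 = -52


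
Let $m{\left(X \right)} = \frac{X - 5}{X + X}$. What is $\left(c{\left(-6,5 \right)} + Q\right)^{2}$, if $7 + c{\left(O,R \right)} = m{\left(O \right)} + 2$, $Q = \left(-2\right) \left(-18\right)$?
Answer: $\frac{146689}{144} \approx 1018.7$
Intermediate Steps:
$m{\left(X \right)} = \frac{-5 + X}{2 X}$
$Q = 36$
$c{\left(O,R \right)} = -5 + \frac{-5 + O}{2 O}$ ($c{\left(O,R \right)} = -7 + \left(\frac{-5 + O}{2 O} + 2\right) = -7 + \left(2 + \frac{-5 + O}{2 O}\right) = -5 + \frac{-5 + O}{2 O}$)
$\left(c{\left(-6,5 \right)} + Q\right)^{2} = \left(\frac{-5 - -54}{2 \left(-6\right)} + 36\right)^{2} = \left(\frac{1}{2} \left(- \frac{1}{6}\right) \left(-5 + 54\right) + 36\right)^{2} = \left(\frac{1}{2} \left(- \frac{1}{6}\right) 49 + 36\right)^{2} = \left(- \frac{49}{12} + 36\right)^{2} = \left(\frac{383}{12}\right)^{2} = \frac{146689}{144}$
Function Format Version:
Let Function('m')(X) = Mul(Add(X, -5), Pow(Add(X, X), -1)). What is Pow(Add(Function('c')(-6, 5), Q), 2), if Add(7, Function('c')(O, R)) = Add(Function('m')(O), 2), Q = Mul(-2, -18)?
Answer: Rational(146689, 144) ≈ 1018.7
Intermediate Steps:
Function('m')(X) = Mul(Rational(1, 2), Pow(X, -1), Add(-5, X)) (Function('m')(X) = Mul(Add(-5, X), Pow(Mul(2, X), -1)) = Mul(Add(-5, X), Mul(Rational(1, 2), Pow(X, -1))) = Mul(Rational(1, 2), Pow(X, -1), Add(-5, X)))
Q = 36
Function('c')(O, R) = Add(-5, Mul(Rational(1, 2), Pow(O, -1), Add(-5, O))) (Function('c')(O, R) = Add(-7, Add(Mul(Rational(1, 2), Pow(O, -1), Add(-5, O)), 2)) = Add(-7, Add(2, Mul(Rational(1, 2), Pow(O, -1), Add(-5, O)))) = Add(-5, Mul(Rational(1, 2), Pow(O, -1), Add(-5, O))))
Pow(Add(Function('c')(-6, 5), Q), 2) = Pow(Add(Mul(Rational(1, 2), Pow(-6, -1), Add(-5, Mul(-9, -6))), 36), 2) = Pow(Add(Mul(Rational(1, 2), Rational(-1, 6), Add(-5, 54)), 36), 2) = Pow(Add(Mul(Rational(1, 2), Rational(-1, 6), 49), 36), 2) = Pow(Add(Rational(-49, 12), 36), 2) = Pow(Rational(383, 12), 2) = Rational(146689, 144)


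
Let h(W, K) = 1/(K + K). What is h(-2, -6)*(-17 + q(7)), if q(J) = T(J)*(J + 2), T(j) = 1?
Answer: ⅔ ≈ 0.66667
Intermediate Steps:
q(J) = 2 + J (q(J) = 1*(J + 2) = 1*(2 + J) = 2 + J)
h(W, K) = 1/(2*K)
h(-2, -6)*(-17 + q(7)) = ((½)/(-6))*(-17 + (2 + 7)) = ((½)*(-⅙))*(-17 + 9) = -1/12*(-8) = ⅔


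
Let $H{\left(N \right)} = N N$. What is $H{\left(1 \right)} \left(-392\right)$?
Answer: $-392$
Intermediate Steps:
$H{\left(N \right)} = N^{2}$
$H{\left(1 \right)} \left(-392\right) = 1^{2} \left(-392\right) = 1 \left(-392\right) = -392$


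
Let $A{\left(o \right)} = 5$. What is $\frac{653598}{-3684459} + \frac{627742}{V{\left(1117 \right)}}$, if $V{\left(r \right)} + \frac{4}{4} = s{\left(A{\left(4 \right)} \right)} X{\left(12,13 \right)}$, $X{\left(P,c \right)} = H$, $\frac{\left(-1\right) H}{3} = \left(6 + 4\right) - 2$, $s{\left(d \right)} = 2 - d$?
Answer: $\frac{770947752040}{87198863} \approx 8841.3$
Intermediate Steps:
$H = -24$ ($H = - 3 \left(\left(6 + 4\right) - 2\right) = - 3 \left(10 - 2\right) = \left(-3\right) 8 = -24$)
$X{\left(P,c \right)} = -24$
$V{\left(r \right)} = 71$ ($V{\left(r \right)} = -1 + \left(2 - 5\right) \left(-24\right) = -1 - -72 = -1 + 72 = 71$)
$\frac{653598}{-3684459} + \frac{627742}{V{\left(1117 \right)}} = \frac{653598}{-3684459} + \frac{627742}{71} = 653598 \left(- \frac{1}{3684459}\right) + 627742 \cdot \frac{1}{71} = - \frac{217866}{1228153} + \frac{627742}{71} = \frac{770947752040}{87198863}$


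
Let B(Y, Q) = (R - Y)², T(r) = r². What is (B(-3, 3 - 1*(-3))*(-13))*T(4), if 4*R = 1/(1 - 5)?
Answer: -28717/16 ≈ -1794.8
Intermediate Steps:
R = -1/16 (R = 1/(4*(1 - 5)) = (¼)/(-4) = (¼)*(-¼) = -1/16 ≈ -0.062500)
B(Y, Q) = (-1/16 - Y)²
(B(-3, 3 - 1*(-3))*(-13))*T(4) = (((1 + 16*(-3))²/256)*(-13))*4² = (((1 - 48)²/256)*(-13))*16 = (((1/256)*(-47)²)*(-13))*16 = (((1/256)*2209)*(-13))*16 = ((2209/256)*(-13))*16 = -28717/256*16 = -28717/16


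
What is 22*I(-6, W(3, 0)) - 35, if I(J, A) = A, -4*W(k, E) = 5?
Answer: -125/2 ≈ -62.500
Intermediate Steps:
W(k, E) = -5/4 (W(k, E) = -¼*5 = -5/4)
22*I(-6, W(3, 0)) - 35 = 22*(-5/4) - 35 = -55/2 - 35 = -125/2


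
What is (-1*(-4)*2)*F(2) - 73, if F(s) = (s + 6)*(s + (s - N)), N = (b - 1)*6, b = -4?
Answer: 2103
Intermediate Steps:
N = -30 (N = (-4 - 1)*6 = -5*6 = -30)
F(s) = (6 + s)*(30 + 2*s) (F(s) = (s + 6)*(s + (s - 1*(-30))) = (6 + s)*(s + (s + 30)) = (6 + s)*(s + (30 + s)) = (6 + s)*(30 + 2*s))
(-1*(-4)*2)*F(2) - 73 = (-1*(-4)*2)*(180 + 2*2**2 + 42*2) - 73 = (4*2)*(180 + 2*4 + 84) - 73 = 8*(180 + 8 + 84) - 73 = 8*272 - 73 = 2176 - 73 = 2103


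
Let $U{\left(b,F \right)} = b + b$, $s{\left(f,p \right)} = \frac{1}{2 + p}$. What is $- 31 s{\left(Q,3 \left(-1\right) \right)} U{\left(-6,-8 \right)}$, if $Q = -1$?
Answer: $-372$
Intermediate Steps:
$U{\left(b,F \right)} = 2 b$
$- 31 s{\left(Q,3 \left(-1\right) \right)} U{\left(-6,-8 \right)} = - 31 \frac{2 \left(-6\right)}{2 + 3 \left(-1\right)} = - 31 \frac{1}{2 - 3} \left(-12\right) = - 31 \frac{1}{-1} \left(-12\right) = - 31 \left(\left(-1\right) \left(-12\right)\right) = \left(-31\right) 12 = -372$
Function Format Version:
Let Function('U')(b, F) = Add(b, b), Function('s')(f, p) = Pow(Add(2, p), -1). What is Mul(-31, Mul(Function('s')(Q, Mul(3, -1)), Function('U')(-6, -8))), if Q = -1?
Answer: -372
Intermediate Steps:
Function('U')(b, F) = Mul(2, b)
Mul(-31, Mul(Function('s')(Q, Mul(3, -1)), Function('U')(-6, -8))) = Mul(-31, Mul(Pow(Add(2, Mul(3, -1)), -1), Mul(2, -6))) = Mul(-31, Mul(Pow(Add(2, -3), -1), -12)) = Mul(-31, Mul(Pow(-1, -1), -12)) = Mul(-31, Mul(-1, -12)) = Mul(-31, 12) = -372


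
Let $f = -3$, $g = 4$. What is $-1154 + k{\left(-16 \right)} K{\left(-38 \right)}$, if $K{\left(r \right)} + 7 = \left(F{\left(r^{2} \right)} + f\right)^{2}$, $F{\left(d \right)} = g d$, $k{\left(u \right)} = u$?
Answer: $-533241506$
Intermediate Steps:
$F{\left(d \right)} = 4 d$
$K{\left(r \right)} = -7 + \left(-3 + 4 r^{2}\right)^{2}$ ($K{\left(r \right)} = -7 + \left(4 r^{2} - 3\right)^{2} = -7 + \left(-3 + 4 r^{2}\right)^{2}$)
$-1154 + k{\left(-16 \right)} K{\left(-38 \right)} = -1154 - 16 \left(-7 + \left(-3 + 4 \left(-38\right)^{2}\right)^{2}\right) = -1154 - 16 \left(-7 + \left(-3 + 4 \cdot 1444\right)^{2}\right) = -1154 - 16 \left(-7 + \left(-3 + 5776\right)^{2}\right) = -1154 - 16 \left(-7 + 5773^{2}\right) = -1154 - 16 \left(-7 + 33327529\right) = -1154 - 533240352 = -533241506$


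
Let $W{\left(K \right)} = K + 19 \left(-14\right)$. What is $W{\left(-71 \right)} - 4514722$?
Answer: $-4515059$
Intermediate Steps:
$W{\left(K \right)} = -266 + K$ ($W{\left(K \right)} = K - 266 = -266 + K$)
$W{\left(-71 \right)} - 4514722 = \left(-266 - 71\right) - 4514722 = -337 - 4514722 = -4515059$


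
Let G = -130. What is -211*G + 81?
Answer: 27511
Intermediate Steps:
-211*G + 81 = -211*(-130) + 81 = 27430 + 81 = 27511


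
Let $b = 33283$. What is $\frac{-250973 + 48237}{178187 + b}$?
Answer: $- \frac{101368}{105735} \approx -0.9587$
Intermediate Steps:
$\frac{-250973 + 48237}{178187 + b} = \frac{-250973 + 48237}{178187 + 33283} = - \frac{202736}{211470} = \left(-202736\right) \frac{1}{211470} = - \frac{101368}{105735}$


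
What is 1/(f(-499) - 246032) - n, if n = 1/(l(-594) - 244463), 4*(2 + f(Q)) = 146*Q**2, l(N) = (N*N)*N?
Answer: 437343099/3710827745340235 ≈ 1.1786e-7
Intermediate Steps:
l(N) = N**3 (l(N) = N**2*N = N**3)
f(Q) = -2 + 73*Q**2/2 (f(Q) = -2 + (146*Q**2)/4 = -2 + 73*Q**2/2)
n = -1/209829047 (n = 1/((-594)**3 - 244463) = 1/(-209584584 - 244463) = 1/(-209829047) = -1/209829047 ≈ -4.7658e-9)
1/(f(-499) - 246032) - n = 1/((-2 + (73/2)*(-499)**2) - 246032) - 1*(-1/209829047) = 1/((-2 + (73/2)*249001) - 246032) + 1/209829047 = 1/((-2 + 18177073/2) - 246032) + 1/209829047 = 1/(18177069/2 - 246032) + 1/209829047 = 1/(17685005/2) + 1/209829047 = 2/17685005 + 1/209829047 = 437343099/3710827745340235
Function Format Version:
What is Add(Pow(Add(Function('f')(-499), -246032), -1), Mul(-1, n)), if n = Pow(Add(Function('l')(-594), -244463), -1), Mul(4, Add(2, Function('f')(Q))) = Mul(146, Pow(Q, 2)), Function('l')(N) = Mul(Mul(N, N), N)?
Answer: Rational(437343099, 3710827745340235) ≈ 1.1786e-7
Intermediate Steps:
Function('l')(N) = Pow(N, 3) (Function('l')(N) = Mul(Pow(N, 2), N) = Pow(N, 3))
Function('f')(Q) = Add(-2, Mul(Rational(73, 2), Pow(Q, 2))) (Function('f')(Q) = Add(-2, Mul(Rational(1, 4), Mul(146, Pow(Q, 2)))) = Add(-2, Mul(Rational(73, 2), Pow(Q, 2))))
n = Rational(-1, 209829047) (n = Pow(Add(Pow(-594, 3), -244463), -1) = Pow(Add(-209584584, -244463), -1) = Pow(-209829047, -1) = Rational(-1, 209829047) ≈ -4.7658e-9)
Add(Pow(Add(Function('f')(-499), -246032), -1), Mul(-1, n)) = Add(Pow(Add(Add(-2, Mul(Rational(73, 2), Pow(-499, 2))), -246032), -1), Mul(-1, Rational(-1, 209829047))) = Add(Pow(Add(Add(-2, Mul(Rational(73, 2), 249001)), -246032), -1), Rational(1, 209829047)) = Add(Pow(Add(Add(-2, Rational(18177073, 2)), -246032), -1), Rational(1, 209829047)) = Add(Pow(Add(Rational(18177069, 2), -246032), -1), Rational(1, 209829047)) = Add(Pow(Rational(17685005, 2), -1), Rational(1, 209829047)) = Add(Rational(2, 17685005), Rational(1, 209829047)) = Rational(437343099, 3710827745340235)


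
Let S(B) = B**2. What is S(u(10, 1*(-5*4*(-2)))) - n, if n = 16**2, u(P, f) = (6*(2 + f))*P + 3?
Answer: 6365273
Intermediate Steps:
u(P, f) = 3 + P*(12 + 6*f) (u(P, f) = (12 + 6*f)*P + 3 = P*(12 + 6*f) + 3 = 3 + P*(12 + 6*f))
n = 256
S(u(10, 1*(-5*4*(-2)))) - n = (3 + 12*10 + 6*10*(1*(-5*4*(-2))))**2 - 1*256 = (3 + 120 + 6*10*(1*(-20*(-2))))**2 - 256 = (3 + 120 + 6*10*(1*40))**2 - 256 = (3 + 120 + 6*10*40)**2 - 256 = (3 + 120 + 2400)**2 - 256 = 2523**2 - 256 = 6365529 - 256 = 6365273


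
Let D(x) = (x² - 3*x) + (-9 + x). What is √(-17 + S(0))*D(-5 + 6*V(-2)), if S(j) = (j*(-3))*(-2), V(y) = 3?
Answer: 134*I*√17 ≈ 552.5*I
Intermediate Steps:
S(j) = 6*j (S(j) = -3*j*(-2) = 6*j)
D(x) = -9 + x² - 2*x
√(-17 + S(0))*D(-5 + 6*V(-2)) = √(-17 + 6*0)*(-9 + (-5 + 6*3)² - 2*(-5 + 6*3)) = √(-17 + 0)*(-9 + (-5 + 18)² - 2*(-5 + 18)) = √(-17)*(-9 + 13² - 2*13) = (I*√17)*(-9 + 169 - 26) = (I*√17)*134 = 134*I*√17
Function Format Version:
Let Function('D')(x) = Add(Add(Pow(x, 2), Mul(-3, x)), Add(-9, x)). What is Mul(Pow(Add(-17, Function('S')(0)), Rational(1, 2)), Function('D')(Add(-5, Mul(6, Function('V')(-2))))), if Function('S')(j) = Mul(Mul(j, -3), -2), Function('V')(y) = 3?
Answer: Mul(134, I, Pow(17, Rational(1, 2))) ≈ Mul(552.50, I)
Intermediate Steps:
Function('S')(j) = Mul(6, j) (Function('S')(j) = Mul(Mul(-3, j), -2) = Mul(6, j))
Function('D')(x) = Add(-9, Pow(x, 2), Mul(-2, x))
Mul(Pow(Add(-17, Function('S')(0)), Rational(1, 2)), Function('D')(Add(-5, Mul(6, Function('V')(-2))))) = Mul(Pow(Add(-17, Mul(6, 0)), Rational(1, 2)), Add(-9, Pow(Add(-5, Mul(6, 3)), 2), Mul(-2, Add(-5, Mul(6, 3))))) = Mul(Pow(Add(-17, 0), Rational(1, 2)), Add(-9, Pow(Add(-5, 18), 2), Mul(-2, Add(-5, 18)))) = Mul(Pow(-17, Rational(1, 2)), Add(-9, Pow(13, 2), Mul(-2, 13))) = Mul(Mul(I, Pow(17, Rational(1, 2))), Add(-9, 169, -26)) = Mul(Mul(I, Pow(17, Rational(1, 2))), 134) = Mul(134, I, Pow(17, Rational(1, 2)))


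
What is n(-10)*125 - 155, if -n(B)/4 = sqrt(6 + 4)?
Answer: -155 - 500*sqrt(10) ≈ -1736.1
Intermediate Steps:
n(B) = -4*sqrt(10) (n(B) = -4*sqrt(6 + 4) = -4*sqrt(10))
n(-10)*125 - 155 = -4*sqrt(10)*125 - 155 = -500*sqrt(10) - 155 = -155 - 500*sqrt(10)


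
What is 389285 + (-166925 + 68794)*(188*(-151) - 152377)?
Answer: 17739039500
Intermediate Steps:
389285 + (-166925 + 68794)*(188*(-151) - 152377) = 389285 - 98131*(-28388 - 152377) = 389285 - 98131*(-180765) = 389285 + 17738650215 = 17739039500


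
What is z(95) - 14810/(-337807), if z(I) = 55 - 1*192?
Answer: -46264749/337807 ≈ -136.96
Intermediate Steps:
z(I) = -137 (z(I) = 55 - 192 = -137)
z(95) - 14810/(-337807) = -137 - 14810/(-337807) = -137 - 14810*(-1/337807) = -137 + 14810/337807 = -46264749/337807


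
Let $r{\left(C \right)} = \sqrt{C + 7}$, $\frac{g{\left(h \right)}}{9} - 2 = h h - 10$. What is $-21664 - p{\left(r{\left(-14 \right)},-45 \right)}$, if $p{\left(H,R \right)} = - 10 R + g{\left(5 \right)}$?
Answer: $-22267$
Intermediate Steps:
$g{\left(h \right)} = -72 + 9 h^{2}$ ($g{\left(h \right)} = 18 + 9 \left(h h - 10\right) = 18 + 9 \left(h^{2} - 10\right) = 18 + 9 \left(-10 + h^{2}\right) = 18 + \left(-90 + 9 h^{2}\right) = -72 + 9 h^{2}$)
$r{\left(C \right)} = \sqrt{7 + C}$
$p{\left(H,R \right)} = 153 - 10 R$ ($p{\left(H,R \right)} = - 10 R - \left(72 - 9 \cdot 5^{2}\right) = - 10 R + \left(-72 + 9 \cdot 25\right) = - 10 R + \left(-72 + 225\right) = - 10 R + 153 = 153 - 10 R$)
$-21664 - p{\left(r{\left(-14 \right)},-45 \right)} = -21664 - \left(153 - -450\right) = -21664 - \left(153 + 450\right) = -21664 - 603 = -22267$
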